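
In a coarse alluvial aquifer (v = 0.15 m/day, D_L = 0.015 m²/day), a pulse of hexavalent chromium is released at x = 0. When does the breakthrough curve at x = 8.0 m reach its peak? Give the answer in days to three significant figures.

For the 1D instantaneous-source solution, setting ∂C/∂t = 0 at fixed x gives v²t² + 2Dt − x² = 0, so t = (√(D² + v²x²) − D)/v².
√(D² + v²x²) = √(0.015² + 0.15² × 8.0²) = 1.200; v² = 0.0225.
t = (1.200 − 0.015)/0.0225 = 52.7 days (vs. the pure-advection estimate x/v = 53.3 d).

52.7 days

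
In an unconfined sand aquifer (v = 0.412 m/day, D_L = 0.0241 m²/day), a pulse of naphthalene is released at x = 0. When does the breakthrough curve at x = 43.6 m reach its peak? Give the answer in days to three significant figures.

For the 1D instantaneous-source solution, setting ∂C/∂t = 0 at fixed x gives v²t² + 2Dt − x² = 0, so t = (√(D² + v²x²) − D)/v².
√(D² + v²x²) = √(0.0241² + 0.412² × 43.6²) = 17.96; v² = 0.169744.
t = (17.96 − 0.0241)/0.169744 = 106 days (vs. the pure-advection estimate x/v = 106 d).

106 days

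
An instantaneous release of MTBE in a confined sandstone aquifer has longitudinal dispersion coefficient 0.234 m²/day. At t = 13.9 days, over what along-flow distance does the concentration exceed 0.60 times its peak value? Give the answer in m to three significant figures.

5.16 m

The plume is Gaussian with σ = √(2Dt) = √(2 × 0.234 × 13.9) = 2.551 m.
C/C_peak = exp(−Δx²/(2σ²)) = 0.60 ⇒ Δx = σ·√(−2 ln 0.60) = 2.551 × 1.011 = 2.579 m.
Width = 2Δx = 5.16 m.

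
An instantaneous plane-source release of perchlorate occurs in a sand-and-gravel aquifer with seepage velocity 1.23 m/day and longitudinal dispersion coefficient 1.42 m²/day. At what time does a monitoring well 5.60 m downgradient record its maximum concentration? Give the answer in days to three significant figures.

For the 1D instantaneous-source solution, setting ∂C/∂t = 0 at fixed x gives v²t² + 2Dt − x² = 0, so t = (√(D² + v²x²) − D)/v².
√(D² + v²x²) = √(1.42² + 1.23² × 5.60²) = 7.033; v² = 1.5129.
t = (7.033 − 1.42)/1.5129 = 3.71 days (vs. the pure-advection estimate x/v = 4.55 d).

3.71 days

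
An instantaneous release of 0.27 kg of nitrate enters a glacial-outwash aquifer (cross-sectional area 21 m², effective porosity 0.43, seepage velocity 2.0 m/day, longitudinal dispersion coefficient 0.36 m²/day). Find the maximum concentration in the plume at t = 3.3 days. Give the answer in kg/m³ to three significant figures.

0.00774 kg/m³

The peak of an instantaneous 1D plume sits at x = vt; there the Gaussian factor is 1 and C_max = M/(n_e·A·√(4πDt)), where n_e·A is the pore area the mass is dissolved in.
√(4πDt) = √(4π × 0.36 × 3.3) = 3.864 m, so C_max = 0.27/(0.43 × 21 × 3.864) = 0.00774 kg/m³.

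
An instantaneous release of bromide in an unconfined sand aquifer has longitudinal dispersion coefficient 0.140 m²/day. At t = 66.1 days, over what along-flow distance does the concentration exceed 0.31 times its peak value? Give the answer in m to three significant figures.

13.2 m

The plume is Gaussian with σ = √(2Dt) = √(2 × 0.140 × 66.1) = 4.302 m.
C/C_peak = exp(−Δx²/(2σ²)) = 0.31 ⇒ Δx = σ·√(−2 ln 0.31) = 4.302 × 1.530 = 6.582 m.
Width = 2Δx = 13.2 m.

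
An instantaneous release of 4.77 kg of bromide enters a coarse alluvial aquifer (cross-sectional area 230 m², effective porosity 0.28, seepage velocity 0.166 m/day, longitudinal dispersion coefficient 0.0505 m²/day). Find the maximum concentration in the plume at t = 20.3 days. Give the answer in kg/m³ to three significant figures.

The peak of an instantaneous 1D plume sits at x = vt; there the Gaussian factor is 1 and C_max = M/(n_e·A·√(4πDt)), where n_e·A is the pore area the mass is dissolved in.
√(4πDt) = √(4π × 0.0505 × 20.3) = 3.589 m, so C_max = 4.77/(0.28 × 230 × 3.589) = 0.0206 kg/m³.

0.0206 kg/m³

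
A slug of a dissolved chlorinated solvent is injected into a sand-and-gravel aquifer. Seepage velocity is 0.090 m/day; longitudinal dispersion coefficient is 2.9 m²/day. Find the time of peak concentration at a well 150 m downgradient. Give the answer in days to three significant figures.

1350 days

For the 1D instantaneous-source solution, setting ∂C/∂t = 0 at fixed x gives v²t² + 2Dt − x² = 0, so t = (√(D² + v²x²) − D)/v².
√(D² + v²x²) = √(2.9² + 0.090² × 150²) = 13.81; v² = 0.0081.
t = (13.81 − 2.9)/0.0081 = 1350 days (vs. the pure-advection estimate x/v = 1670 d).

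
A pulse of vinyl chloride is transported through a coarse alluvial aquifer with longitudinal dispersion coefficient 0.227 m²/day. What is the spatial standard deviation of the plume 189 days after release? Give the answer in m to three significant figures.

Dispersive spreading gives a Gaussian with σ² = 2Dt; advection only shifts the center.
σ = √(2 × 0.227 × 189) = 9.26 m.

9.26 m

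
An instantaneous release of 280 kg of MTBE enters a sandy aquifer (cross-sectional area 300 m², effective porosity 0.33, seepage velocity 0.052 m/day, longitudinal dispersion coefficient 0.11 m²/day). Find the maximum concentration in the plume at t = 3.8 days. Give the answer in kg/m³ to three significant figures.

The peak of an instantaneous 1D plume sits at x = vt; there the Gaussian factor is 1 and C_max = M/(n_e·A·√(4πDt)), where n_e·A is the pore area the mass is dissolved in.
√(4πDt) = √(4π × 0.11 × 3.8) = 2.292 m, so C_max = 280/(0.33 × 300 × 2.292) = 1.23 kg/m³.

1.23 kg/m³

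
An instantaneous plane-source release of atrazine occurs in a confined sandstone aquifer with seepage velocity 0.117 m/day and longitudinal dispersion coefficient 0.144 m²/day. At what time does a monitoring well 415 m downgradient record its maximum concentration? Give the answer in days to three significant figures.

For the 1D instantaneous-source solution, setting ∂C/∂t = 0 at fixed x gives v²t² + 2Dt − x² = 0, so t = (√(D² + v²x²) − D)/v².
√(D² + v²x²) = √(0.144² + 0.117² × 415²) = 48.56; v² = 0.013689.
t = (48.56 − 0.144)/0.013689 = 3540 days (vs. the pure-advection estimate x/v = 3550 d).

3540 days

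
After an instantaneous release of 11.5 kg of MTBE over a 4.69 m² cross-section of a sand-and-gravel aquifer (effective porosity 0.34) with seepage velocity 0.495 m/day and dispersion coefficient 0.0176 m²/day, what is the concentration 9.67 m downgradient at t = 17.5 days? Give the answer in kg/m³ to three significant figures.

1.61 kg/m³

For an instantaneous plane source, C(x,t) = M/(n_e·A·√(4πDt)) · exp(−(x−vt)²/(4Dt)), with n_e·A the pore (flow) area.
Plume center vt = 0.495 × 17.5 = 8.6625 m, so the well at 9.67 m is 1.0075 m downgradient of the peak.
√(4πDt) = 1.967 m, giving peak height M/(n_e·A·√(4πDt)) = 11.5/(0.34 × 4.69 × 1.967) = 3.666 kg/m³.
(x−vt)²/(4Dt) = (1.0075)²/(4 × 0.0176 × 17.5) = 0.8239; exp(−0.8239) = 0.4387.
C = 3.666 × 0.4387 = 1.61 kg/m³.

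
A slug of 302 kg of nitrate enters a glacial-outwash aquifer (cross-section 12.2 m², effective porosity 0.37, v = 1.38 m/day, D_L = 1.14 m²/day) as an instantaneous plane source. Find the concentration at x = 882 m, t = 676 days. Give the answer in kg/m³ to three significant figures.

0.294 kg/m³

For an instantaneous plane source, C(x,t) = M/(n_e·A·√(4πDt)) · exp(−(x−vt)²/(4Dt)), with n_e·A the pore (flow) area.
Plume center vt = 1.38 × 676 = 932.88 m, so the well at 882 m is 50.88 m upgradient of the peak.
√(4πDt) = 98.41 m, giving peak height M/(n_e·A·√(4πDt)) = 302/(0.37 × 12.2 × 98.41) = 0.6798 kg/m³.
(x−vt)²/(4Dt) = (-50.88)²/(4 × 1.14 × 676) = 0.8398; exp(−0.8398) = 0.4318.
C = 0.6798 × 0.4318 = 0.294 kg/m³.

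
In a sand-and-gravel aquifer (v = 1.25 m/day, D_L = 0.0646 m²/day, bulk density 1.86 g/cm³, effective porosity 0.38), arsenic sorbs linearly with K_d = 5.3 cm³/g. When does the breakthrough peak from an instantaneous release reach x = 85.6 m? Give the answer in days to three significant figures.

1840 days

Retardation factor R = 1 + ρ_b·K_d/n = 1 + 1.86 × 5.3/0.38 = 26.94.
Sorption retards both mechanisms: v_R = v/R = 0.04640 m/day, D_R = D/R = 0.002398 m²/day.
Peak time from v_R²t² + 2D_R t − x² = 0: t = (√(D_R² + v_R²x²) − D_R)/v_R².
√(D_R² + v_R²x²) = √(0.002398² + 0.04640² × 85.6²) = 3.972; v_R² = 0.002153.
t = (3.972 − 0.002398)/0.002153 = 1840 days.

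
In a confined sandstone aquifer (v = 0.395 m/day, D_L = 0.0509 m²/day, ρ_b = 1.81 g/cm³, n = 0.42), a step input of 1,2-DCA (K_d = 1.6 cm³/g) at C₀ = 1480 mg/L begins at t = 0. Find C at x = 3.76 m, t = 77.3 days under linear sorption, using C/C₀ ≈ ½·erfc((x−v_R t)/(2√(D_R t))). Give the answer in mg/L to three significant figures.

803 mg/L

Retardation factor R = 1 + ρ_b·K_d/n = 1 + 1.81 × 1.6/0.42 = 7.895.
Sorption retards both mechanisms: v_R = v/R = 0.05003 m/day, D_R = D/R = 0.006447 m²/day.
v_R·t = 0.05003 × 77.3 = 3.867319 m; 2√(D_R t) = 1.412 m; argument = (3.76 − 3.867319)/1.412 = -0.07600.
C = C₀ × ½·erfc(-0.07600) = 1480 × 0.5428 = 803 mg/L.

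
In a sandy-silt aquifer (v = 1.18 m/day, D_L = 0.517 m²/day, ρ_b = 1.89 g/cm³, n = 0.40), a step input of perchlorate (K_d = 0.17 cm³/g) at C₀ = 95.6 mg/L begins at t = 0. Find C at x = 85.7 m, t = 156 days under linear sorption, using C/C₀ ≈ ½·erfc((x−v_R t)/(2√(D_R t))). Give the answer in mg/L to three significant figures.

91.6 mg/L

Retardation factor R = 1 + ρ_b·K_d/n = 1 + 1.89 × 0.17/0.40 = 1.803.
Sorption retards both mechanisms: v_R = v/R = 0.6545 m/day, D_R = D/R = 0.2867 m²/day.
v_R·t = 0.6545 × 156 = 102.102 m; 2√(D_R t) = 13.38 m; argument = (85.7 − 102.102)/13.38 = -1.226.
C = C₀ × ½·erfc(-1.226) = 95.6 × 0.9585 = 91.6 mg/L.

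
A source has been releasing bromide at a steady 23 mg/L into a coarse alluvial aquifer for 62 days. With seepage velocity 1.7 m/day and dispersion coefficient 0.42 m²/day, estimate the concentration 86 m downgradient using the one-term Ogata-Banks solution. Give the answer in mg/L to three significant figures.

For a continuous step input, C/C₀ ≈ ½·erfc((x−vt)/(2√(Dt))).
vt = 1.7 × 62 = 105.4 m and 2√(Dt) = 2√(0.42 × 62) = 10.21 m.
Argument (x−vt)/(2√(Dt)) = (86 − 105.4)/10.21 = -1.900; ½·erfc(-1.900) = 0.9964.
C = 23 × 0.9964 = 22.9 mg/L.

22.9 mg/L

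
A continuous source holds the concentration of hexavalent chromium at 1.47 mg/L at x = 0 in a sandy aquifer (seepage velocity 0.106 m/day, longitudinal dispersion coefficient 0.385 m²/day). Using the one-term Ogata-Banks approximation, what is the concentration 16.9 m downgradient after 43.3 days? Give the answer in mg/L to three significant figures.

For a continuous step input, C/C₀ ≈ ½·erfc((x−vt)/(2√(Dt))).
vt = 0.106 × 43.3 = 4.5898 m and 2√(Dt) = 2√(0.385 × 43.3) = 8.166 m.
Argument (x−vt)/(2√(Dt)) = (16.9 − 4.5898)/8.166 = 1.507; ½·erfc(1.507) = 0.01654.
C = 1.47 × 0.01654 = 0.0243 mg/L.

0.0243 mg/L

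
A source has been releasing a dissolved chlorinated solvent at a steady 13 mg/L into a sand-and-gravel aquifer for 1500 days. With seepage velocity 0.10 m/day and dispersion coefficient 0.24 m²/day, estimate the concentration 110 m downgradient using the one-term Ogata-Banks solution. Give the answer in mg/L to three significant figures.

12.1 mg/L

For a continuous step input, C/C₀ ≈ ½·erfc((x−vt)/(2√(Dt))).
vt = 0.10 × 1500 = 150 m and 2√(Dt) = 2√(0.24 × 1500) = 37.95 m.
Argument (x−vt)/(2√(Dt)) = (110 − 150)/37.95 = -1.054; ½·erfc(-1.054) = 0.9320.
C = 13 × 0.9320 = 12.1 mg/L.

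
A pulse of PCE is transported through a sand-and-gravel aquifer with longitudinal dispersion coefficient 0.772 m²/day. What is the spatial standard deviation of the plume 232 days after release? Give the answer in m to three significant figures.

18.9 m

Dispersive spreading gives a Gaussian with σ² = 2Dt; advection only shifts the center.
σ = √(2 × 0.772 × 232) = 18.9 m.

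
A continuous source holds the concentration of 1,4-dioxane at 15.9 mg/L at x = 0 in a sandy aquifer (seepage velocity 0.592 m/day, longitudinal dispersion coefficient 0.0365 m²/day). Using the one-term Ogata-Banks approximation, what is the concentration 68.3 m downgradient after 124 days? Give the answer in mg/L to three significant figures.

15.2 mg/L

For a continuous step input, C/C₀ ≈ ½·erfc((x−vt)/(2√(Dt))).
vt = 0.592 × 124 = 73.408 m and 2√(Dt) = 2√(0.0365 × 124) = 4.255 m.
Argument (x−vt)/(2√(Dt)) = (68.3 − 73.408)/4.255 = -1.200; ½·erfc(-1.200) = 0.9552.
C = 15.9 × 0.9552 = 15.2 mg/L.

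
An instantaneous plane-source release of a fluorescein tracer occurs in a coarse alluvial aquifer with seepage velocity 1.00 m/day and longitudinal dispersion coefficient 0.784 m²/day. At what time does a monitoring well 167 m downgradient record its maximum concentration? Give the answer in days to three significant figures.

166 days

For the 1D instantaneous-source solution, setting ∂C/∂t = 0 at fixed x gives v²t² + 2Dt − x² = 0, so t = (√(D² + v²x²) − D)/v².
√(D² + v²x²) = √(0.784² + 1.00² × 167²) = 167.0; v² = 1.
t = (167.0 − 0.784)/1 = 166 days (vs. the pure-advection estimate x/v = 167 d).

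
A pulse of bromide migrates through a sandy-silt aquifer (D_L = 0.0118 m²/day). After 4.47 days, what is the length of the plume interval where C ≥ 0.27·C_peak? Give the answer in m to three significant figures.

The plume is Gaussian with σ = √(2Dt) = √(2 × 0.0118 × 4.47) = 0.3248 m.
C/C_peak = exp(−Δx²/(2σ²)) = 0.27 ⇒ Δx = σ·√(−2 ln 0.27) = 0.3248 × 1.618 = 0.5255 m.
Width = 2Δx = 1.05 m.

1.05 m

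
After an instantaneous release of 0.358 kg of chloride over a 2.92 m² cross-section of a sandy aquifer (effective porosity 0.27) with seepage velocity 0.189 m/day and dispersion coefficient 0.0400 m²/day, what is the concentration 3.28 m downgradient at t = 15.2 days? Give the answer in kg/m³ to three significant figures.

For an instantaneous plane source, C(x,t) = M/(n_e·A·√(4πDt)) · exp(−(x−vt)²/(4Dt)), with n_e·A the pore (flow) area.
Plume center vt = 0.189 × 15.2 = 2.8728 m, so the well at 3.28 m is 0.4072 m downgradient of the peak.
√(4πDt) = 2.764 m, giving peak height M/(n_e·A·√(4πDt)) = 0.358/(0.27 × 2.92 × 2.764) = 0.1643 kg/m³.
(x−vt)²/(4Dt) = (0.4072)²/(4 × 0.0400 × 15.2) = 0.06818; exp(−0.06818) = 0.9341.
C = 0.1643 × 0.9341 = 0.153 kg/m³.

0.153 kg/m³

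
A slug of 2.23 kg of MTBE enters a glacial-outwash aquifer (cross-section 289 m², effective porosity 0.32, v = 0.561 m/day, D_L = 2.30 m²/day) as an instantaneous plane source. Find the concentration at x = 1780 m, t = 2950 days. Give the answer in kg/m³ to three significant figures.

For an instantaneous plane source, C(x,t) = M/(n_e·A·√(4πDt)) · exp(−(x−vt)²/(4Dt)), with n_e·A the pore (flow) area.
Plume center vt = 0.561 × 2950 = 1654.95 m, so the well at 1780 m is 125.05 m downgradient of the peak.
√(4πDt) = 292.0 m, giving peak height M/(n_e·A·√(4πDt)) = 2.23/(0.32 × 289 × 292.0) = 8.258e-05 kg/m³.
(x−vt)²/(4Dt) = (125.05)²/(4 × 2.30 × 2950) = 0.5762; exp(−0.5762) = 0.5620.
C = 8.258e-05 × 0.5620 = 4.64e-05 kg/m³.

4.64e-05 kg/m³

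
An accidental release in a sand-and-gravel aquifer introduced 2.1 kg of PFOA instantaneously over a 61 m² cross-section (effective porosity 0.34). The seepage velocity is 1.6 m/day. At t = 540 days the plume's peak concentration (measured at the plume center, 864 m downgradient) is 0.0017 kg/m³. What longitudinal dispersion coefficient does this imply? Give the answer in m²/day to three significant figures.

0.523 m²/day

At the plume center C_max = M/(n_e·A·√(4πDt)), so D = M²/(4πt·(n_e·A·C_max)²).
n_e·A·C_max = 0.34 × 61 × 0.0017 = 0.03526 kg/m.
D = 2.1²/(4π × 540 × 0.03526²) = 0.523 m²/day.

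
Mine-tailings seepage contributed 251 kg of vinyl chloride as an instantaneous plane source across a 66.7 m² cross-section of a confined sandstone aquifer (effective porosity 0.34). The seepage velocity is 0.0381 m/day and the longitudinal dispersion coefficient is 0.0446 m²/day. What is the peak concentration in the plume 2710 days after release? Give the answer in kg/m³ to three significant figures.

0.284 kg/m³

The peak of an instantaneous 1D plume sits at x = vt; there the Gaussian factor is 1 and C_max = M/(n_e·A·√(4πDt)), where n_e·A is the pore area the mass is dissolved in.
√(4πDt) = √(4π × 0.0446 × 2710) = 38.97 m, so C_max = 251/(0.34 × 66.7 × 38.97) = 0.284 kg/m³.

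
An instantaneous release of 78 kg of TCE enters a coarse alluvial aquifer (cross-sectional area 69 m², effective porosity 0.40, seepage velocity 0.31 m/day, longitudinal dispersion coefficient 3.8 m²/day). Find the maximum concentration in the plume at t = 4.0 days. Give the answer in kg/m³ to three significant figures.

The peak of an instantaneous 1D plume sits at x = vt; there the Gaussian factor is 1 and C_max = M/(n_e·A·√(4πDt)), where n_e·A is the pore area the mass is dissolved in.
√(4πDt) = √(4π × 3.8 × 4.0) = 13.82 m, so C_max = 78/(0.40 × 69 × 13.82) = 0.204 kg/m³.

0.204 kg/m³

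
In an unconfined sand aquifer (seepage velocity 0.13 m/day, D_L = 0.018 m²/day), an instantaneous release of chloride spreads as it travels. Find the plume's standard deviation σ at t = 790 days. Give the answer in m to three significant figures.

5.33 m

Dispersive spreading gives a Gaussian with σ² = 2Dt; advection only shifts the center.
σ = √(2 × 0.018 × 790) = 5.33 m.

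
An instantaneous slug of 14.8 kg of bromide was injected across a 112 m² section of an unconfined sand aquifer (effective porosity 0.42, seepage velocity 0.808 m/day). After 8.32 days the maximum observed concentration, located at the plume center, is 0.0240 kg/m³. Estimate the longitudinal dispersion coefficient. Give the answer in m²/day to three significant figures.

1.64 m²/day

At the plume center C_max = M/(n_e·A·√(4πDt)), so D = M²/(4πt·(n_e·A·C_max)²).
n_e·A·C_max = 0.42 × 112 × 0.0240 = 1.129 kg/m.
D = 14.8²/(4π × 8.32 × 1.129²) = 1.64 m²/day.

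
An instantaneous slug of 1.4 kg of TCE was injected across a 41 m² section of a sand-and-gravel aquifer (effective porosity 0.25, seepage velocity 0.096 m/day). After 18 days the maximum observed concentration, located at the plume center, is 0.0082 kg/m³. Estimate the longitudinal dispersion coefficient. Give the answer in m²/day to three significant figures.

At the plume center C_max = M/(n_e·A·√(4πDt)), so D = M²/(4πt·(n_e·A·C_max)²).
n_e·A·C_max = 0.25 × 41 × 0.0082 = 0.08405 kg/m.
D = 1.4²/(4π × 18 × 0.08405²) = 1.23 m²/day.

1.23 m²/day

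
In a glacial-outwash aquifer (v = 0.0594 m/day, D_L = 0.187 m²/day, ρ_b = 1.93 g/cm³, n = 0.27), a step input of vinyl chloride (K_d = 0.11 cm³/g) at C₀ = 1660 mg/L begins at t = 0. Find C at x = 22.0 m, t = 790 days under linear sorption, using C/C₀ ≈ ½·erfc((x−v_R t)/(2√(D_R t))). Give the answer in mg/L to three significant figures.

1050 mg/L

Retardation factor R = 1 + ρ_b·K_d/n = 1 + 1.93 × 0.11/0.27 = 1.786.
Sorption retards both mechanisms: v_R = v/R = 0.03326 m/day, D_R = D/R = 0.1047 m²/day.
v_R·t = 0.03326 × 790 = 26.2754 m; 2√(D_R t) = 18.19 m; argument = (22.0 − 26.2754)/18.19 = -0.2350.
C = C₀ × ½·erfc(-0.2350) = 1660 × 0.6302 = 1050 mg/L.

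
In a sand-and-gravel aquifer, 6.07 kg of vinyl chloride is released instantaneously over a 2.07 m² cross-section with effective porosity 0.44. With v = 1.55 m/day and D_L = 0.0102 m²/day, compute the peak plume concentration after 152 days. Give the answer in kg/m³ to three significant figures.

1.51 kg/m³

The peak of an instantaneous 1D plume sits at x = vt; there the Gaussian factor is 1 and C_max = M/(n_e·A·√(4πDt)), where n_e·A is the pore area the mass is dissolved in.
√(4πDt) = √(4π × 0.0102 × 152) = 4.414 m, so C_max = 6.07/(0.44 × 2.07 × 4.414) = 1.51 kg/m³.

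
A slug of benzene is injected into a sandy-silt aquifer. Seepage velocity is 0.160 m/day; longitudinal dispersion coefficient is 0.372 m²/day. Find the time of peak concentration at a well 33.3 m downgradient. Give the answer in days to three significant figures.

For the 1D instantaneous-source solution, setting ∂C/∂t = 0 at fixed x gives v²t² + 2Dt − x² = 0, so t = (√(D² + v²x²) − D)/v².
√(D² + v²x²) = √(0.372² + 0.160² × 33.3²) = 5.341; v² = 0.0256.
t = (5.341 − 0.372)/0.0256 = 194 days (vs. the pure-advection estimate x/v = 208 d).

194 days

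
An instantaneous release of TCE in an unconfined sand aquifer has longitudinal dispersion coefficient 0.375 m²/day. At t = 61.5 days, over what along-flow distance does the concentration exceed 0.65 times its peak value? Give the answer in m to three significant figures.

12.6 m

The plume is Gaussian with σ = √(2Dt) = √(2 × 0.375 × 61.5) = 6.792 m.
C/C_peak = exp(−Δx²/(2σ²)) = 0.65 ⇒ Δx = σ·√(−2 ln 0.65) = 6.792 × 0.9282 = 6.304 m.
Width = 2Δx = 12.6 m.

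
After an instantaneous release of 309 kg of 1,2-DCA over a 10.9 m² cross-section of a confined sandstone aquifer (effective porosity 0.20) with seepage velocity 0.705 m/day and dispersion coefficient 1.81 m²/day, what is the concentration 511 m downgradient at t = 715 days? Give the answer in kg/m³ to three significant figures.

1.10 kg/m³

For an instantaneous plane source, C(x,t) = M/(n_e·A·√(4πDt)) · exp(−(x−vt)²/(4Dt)), with n_e·A the pore (flow) area.
Plume center vt = 0.705 × 715 = 504.075 m, so the well at 511 m is 6.925 m downgradient of the peak.
√(4πDt) = 127.5 m, giving peak height M/(n_e·A·√(4πDt)) = 309/(0.20 × 10.9 × 127.5) = 1.112 kg/m³.
(x−vt)²/(4Dt) = (6.925)²/(4 × 1.81 × 715) = 0.009264; exp(−0.009264) = 0.9908.
C = 1.112 × 0.9908 = 1.10 kg/m³.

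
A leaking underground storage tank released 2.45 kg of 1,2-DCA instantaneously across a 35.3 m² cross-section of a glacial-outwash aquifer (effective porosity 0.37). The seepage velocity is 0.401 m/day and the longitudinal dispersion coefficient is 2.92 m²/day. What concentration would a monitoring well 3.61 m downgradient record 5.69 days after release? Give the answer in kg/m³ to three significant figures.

For an instantaneous plane source, C(x,t) = M/(n_e·A·√(4πDt)) · exp(−(x−vt)²/(4Dt)), with n_e·A the pore (flow) area.
Plume center vt = 0.401 × 5.69 = 2.28169 m, so the well at 3.61 m is 1.32831 m downgradient of the peak.
√(4πDt) = 14.45 m, giving peak height M/(n_e·A·√(4πDt)) = 2.45/(0.37 × 35.3 × 14.45) = 0.01298 kg/m³.
(x−vt)²/(4Dt) = (1.32831)²/(4 × 2.92 × 5.69) = 0.02655; exp(−0.02655) = 0.9738.
C = 0.01298 × 0.9738 = 0.0126 kg/m³.

0.0126 kg/m³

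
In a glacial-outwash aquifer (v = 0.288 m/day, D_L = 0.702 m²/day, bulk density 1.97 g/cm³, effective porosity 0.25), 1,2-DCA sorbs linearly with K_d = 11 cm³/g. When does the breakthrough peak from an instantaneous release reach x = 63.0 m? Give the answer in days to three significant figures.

Retardation factor R = 1 + ρ_b·K_d/n = 1 + 1.97 × 11/0.25 = 87.68.
Sorption retards both mechanisms: v_R = v/R = 0.003285 m/day, D_R = D/R = 0.008006 m²/day.
Peak time from v_R²t² + 2D_R t − x² = 0: t = (√(D_R² + v_R²x²) − D_R)/v_R².
√(D_R² + v_R²x²) = √(0.008006² + 0.003285² × 63.0²) = 0.2071; v_R² = 1.079e-05.
t = (0.2071 − 0.008006)/1.079e-05 = 18500 days.

18500 days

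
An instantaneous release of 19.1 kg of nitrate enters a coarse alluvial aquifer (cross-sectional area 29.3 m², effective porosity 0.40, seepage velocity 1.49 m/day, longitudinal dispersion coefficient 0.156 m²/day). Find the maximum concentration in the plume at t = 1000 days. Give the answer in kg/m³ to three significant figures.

The peak of an instantaneous 1D plume sits at x = vt; there the Gaussian factor is 1 and C_max = M/(n_e·A·√(4πDt)), where n_e·A is the pore area the mass is dissolved in.
√(4πDt) = √(4π × 0.156 × 1000) = 44.28 m, so C_max = 19.1/(0.40 × 29.3 × 44.28) = 0.0368 kg/m³.

0.0368 kg/m³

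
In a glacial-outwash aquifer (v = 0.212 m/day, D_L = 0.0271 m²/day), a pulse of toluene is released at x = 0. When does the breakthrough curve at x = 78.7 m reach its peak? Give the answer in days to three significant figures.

371 days

For the 1D instantaneous-source solution, setting ∂C/∂t = 0 at fixed x gives v²t² + 2Dt − x² = 0, so t = (√(D² + v²x²) − D)/v².
√(D² + v²x²) = √(0.0271² + 0.212² × 78.7²) = 16.68; v² = 0.044944.
t = (16.68 − 0.0271)/0.044944 = 371 days (vs. the pure-advection estimate x/v = 371 d).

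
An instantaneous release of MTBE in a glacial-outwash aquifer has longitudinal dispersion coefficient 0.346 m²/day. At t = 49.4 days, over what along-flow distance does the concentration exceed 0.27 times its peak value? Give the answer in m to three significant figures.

18.9 m

The plume is Gaussian with σ = √(2Dt) = √(2 × 0.346 × 49.4) = 5.847 m.
C/C_peak = exp(−Δx²/(2σ²)) = 0.27 ⇒ Δx = σ·√(−2 ln 0.27) = 5.847 × 1.618 = 9.460 m.
Width = 2Δx = 18.9 m.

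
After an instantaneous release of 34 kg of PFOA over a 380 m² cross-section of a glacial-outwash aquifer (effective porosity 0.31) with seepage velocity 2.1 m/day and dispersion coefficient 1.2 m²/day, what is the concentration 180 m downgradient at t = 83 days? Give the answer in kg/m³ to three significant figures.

0.00752 kg/m³

For an instantaneous plane source, C(x,t) = M/(n_e·A·√(4πDt)) · exp(−(x−vt)²/(4Dt)), with n_e·A the pore (flow) area.
Plume center vt = 2.1 × 83 = 174.3 m, so the well at 180 m is 5.7 m downgradient of the peak.
√(4πDt) = 35.38 m, giving peak height M/(n_e·A·√(4πDt)) = 34/(0.31 × 380 × 35.38) = 0.008158 kg/m³.
(x−vt)²/(4Dt) = (5.7)²/(4 × 1.2 × 83) = 0.08155; exp(−0.08155) = 0.9217.
C = 0.008158 × 0.9217 = 0.00752 kg/m³.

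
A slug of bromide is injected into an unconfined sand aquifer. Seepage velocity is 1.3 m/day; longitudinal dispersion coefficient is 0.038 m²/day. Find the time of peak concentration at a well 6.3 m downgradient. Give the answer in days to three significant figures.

4.82 days

For the 1D instantaneous-source solution, setting ∂C/∂t = 0 at fixed x gives v²t² + 2Dt − x² = 0, so t = (√(D² + v²x²) − D)/v².
√(D² + v²x²) = √(0.038² + 1.3² × 6.3²) = 8.190; v² = 1.69.
t = (8.190 − 0.038)/1.69 = 4.82 days (vs. the pure-advection estimate x/v = 4.85 d).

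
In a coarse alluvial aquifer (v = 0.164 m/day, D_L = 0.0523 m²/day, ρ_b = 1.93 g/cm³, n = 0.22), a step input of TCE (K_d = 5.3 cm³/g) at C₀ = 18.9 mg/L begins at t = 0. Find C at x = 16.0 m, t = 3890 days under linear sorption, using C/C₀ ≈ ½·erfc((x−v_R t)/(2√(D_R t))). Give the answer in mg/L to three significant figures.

Retardation factor R = 1 + ρ_b·K_d/n = 1 + 1.93 × 5.3/0.22 = 47.50.
Sorption retards both mechanisms: v_R = v/R = 0.003453 m/day, D_R = D/R = 0.001101 m²/day.
v_R·t = 0.003453 × 3890 = 13.43217 m; 2√(D_R t) = 4.139 m; argument = (16.0 − 13.43217)/4.139 = 0.6204.
C = C₀ × ½·erfc(0.6204) = 18.9 × 0.1901 = 3.59 mg/L.

3.59 mg/L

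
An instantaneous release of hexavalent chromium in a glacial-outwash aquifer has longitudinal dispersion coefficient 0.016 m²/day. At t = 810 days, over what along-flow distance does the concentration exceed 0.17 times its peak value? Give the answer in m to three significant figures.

The plume is Gaussian with σ = √(2Dt) = √(2 × 0.016 × 810) = 5.091 m.
C/C_peak = exp(−Δx²/(2σ²)) = 0.17 ⇒ Δx = σ·√(−2 ln 0.17) = 5.091 × 1.883 = 9.586 m.
Width = 2Δx = 19.2 m.

19.2 m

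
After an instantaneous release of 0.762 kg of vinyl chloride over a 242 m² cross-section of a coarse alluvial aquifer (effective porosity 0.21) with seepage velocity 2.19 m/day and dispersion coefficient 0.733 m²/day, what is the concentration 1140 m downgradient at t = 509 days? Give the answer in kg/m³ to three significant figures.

0.000143 kg/m³

For an instantaneous plane source, C(x,t) = M/(n_e·A·√(4πDt)) · exp(−(x−vt)²/(4Dt)), with n_e·A the pore (flow) area.
Plume center vt = 2.19 × 509 = 1114.71 m, so the well at 1140 m is 25.29 m downgradient of the peak.
√(4πDt) = 68.47 m, giving peak height M/(n_e·A·√(4πDt)) = 0.762/(0.21 × 242 × 68.47) = 0.0002190 kg/m³.
(x−vt)²/(4Dt) = (25.29)²/(4 × 0.733 × 509) = 0.4286; exp(−0.4286) = 0.6514.
C = 0.0002190 × 0.6514 = 0.000143 kg/m³.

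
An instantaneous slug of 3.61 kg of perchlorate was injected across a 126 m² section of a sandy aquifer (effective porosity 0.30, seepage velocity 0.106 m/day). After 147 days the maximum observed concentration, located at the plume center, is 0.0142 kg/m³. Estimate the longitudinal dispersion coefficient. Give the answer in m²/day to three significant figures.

At the plume center C_max = M/(n_e·A·√(4πDt)), so D = M²/(4πt·(n_e·A·C_max)²).
n_e·A·C_max = 0.30 × 126 × 0.0142 = 0.5368 kg/m.
D = 3.61²/(4π × 147 × 0.5368²) = 0.0245 m²/day.

0.0245 m²/day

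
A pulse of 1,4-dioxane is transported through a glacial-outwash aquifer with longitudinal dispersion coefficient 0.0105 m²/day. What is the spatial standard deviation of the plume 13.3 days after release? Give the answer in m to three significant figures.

0.528 m

Dispersive spreading gives a Gaussian with σ² = 2Dt; advection only shifts the center.
σ = √(2 × 0.0105 × 13.3) = 0.528 m.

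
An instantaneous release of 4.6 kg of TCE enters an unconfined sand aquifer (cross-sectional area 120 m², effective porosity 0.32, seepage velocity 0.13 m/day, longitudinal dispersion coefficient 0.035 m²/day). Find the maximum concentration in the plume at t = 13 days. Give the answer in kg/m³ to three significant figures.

0.0501 kg/m³

The peak of an instantaneous 1D plume sits at x = vt; there the Gaussian factor is 1 and C_max = M/(n_e·A·√(4πDt)), where n_e·A is the pore area the mass is dissolved in.
√(4πDt) = √(4π × 0.035 × 13) = 2.391 m, so C_max = 4.6/(0.32 × 120 × 2.391) = 0.0501 kg/m³.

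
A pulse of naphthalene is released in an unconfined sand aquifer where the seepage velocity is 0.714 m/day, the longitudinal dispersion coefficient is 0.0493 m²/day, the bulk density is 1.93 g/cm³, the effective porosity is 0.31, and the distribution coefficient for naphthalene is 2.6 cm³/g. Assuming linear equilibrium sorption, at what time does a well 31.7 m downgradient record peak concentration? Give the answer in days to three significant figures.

Retardation factor R = 1 + ρ_b·K_d/n = 1 + 1.93 × 2.6/0.31 = 17.19.
Sorption retards both mechanisms: v_R = v/R = 0.04154 m/day, D_R = D/R = 0.002868 m²/day.
Peak time from v_R²t² + 2D_R t − x² = 0: t = (√(D_R² + v_R²x²) − D_R)/v_R².
√(D_R² + v_R²x²) = √(0.002868² + 0.04154² × 31.7²) = 1.317; v_R² = 0.001726.
t = (1.317 − 0.002868)/0.001726 = 761 days.

761 days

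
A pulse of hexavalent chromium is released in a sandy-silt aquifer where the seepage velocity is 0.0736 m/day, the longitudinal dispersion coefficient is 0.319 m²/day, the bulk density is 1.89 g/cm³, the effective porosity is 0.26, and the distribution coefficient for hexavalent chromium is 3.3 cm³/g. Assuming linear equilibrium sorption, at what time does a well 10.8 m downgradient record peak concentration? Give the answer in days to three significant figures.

2480 days

Retardation factor R = 1 + ρ_b·K_d/n = 1 + 1.89 × 3.3/0.26 = 24.99.
Sorption retards both mechanisms: v_R = v/R = 0.002945 m/day, D_R = D/R = 0.01277 m²/day.
Peak time from v_R²t² + 2D_R t − x² = 0: t = (√(D_R² + v_R²x²) − D_R)/v_R².
√(D_R² + v_R²x²) = √(0.01277² + 0.002945² × 10.8²) = 0.03427; v_R² = 8.673e-06.
t = (0.03427 − 0.01277)/8.673e-06 = 2480 days.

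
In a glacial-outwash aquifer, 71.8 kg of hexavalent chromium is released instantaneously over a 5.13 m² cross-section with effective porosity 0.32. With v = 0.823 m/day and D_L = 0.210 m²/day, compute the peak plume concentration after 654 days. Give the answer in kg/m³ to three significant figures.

The peak of an instantaneous 1D plume sits at x = vt; there the Gaussian factor is 1 and C_max = M/(n_e·A·√(4πDt)), where n_e·A is the pore area the mass is dissolved in.
√(4πDt) = √(4π × 0.210 × 654) = 41.54 m, so C_max = 71.8/(0.32 × 5.13 × 41.54) = 1.05 kg/m³.

1.05 kg/m³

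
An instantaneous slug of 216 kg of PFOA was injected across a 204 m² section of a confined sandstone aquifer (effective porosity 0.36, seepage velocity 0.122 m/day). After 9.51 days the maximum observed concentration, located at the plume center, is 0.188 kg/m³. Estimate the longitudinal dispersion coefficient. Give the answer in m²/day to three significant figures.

2.05 m²/day

At the plume center C_max = M/(n_e·A·√(4πDt)), so D = M²/(4πt·(n_e·A·C_max)²).
n_e·A·C_max = 0.36 × 204 × 0.188 = 13.81 kg/m.
D = 216²/(4π × 9.51 × 13.81²) = 2.05 m²/day.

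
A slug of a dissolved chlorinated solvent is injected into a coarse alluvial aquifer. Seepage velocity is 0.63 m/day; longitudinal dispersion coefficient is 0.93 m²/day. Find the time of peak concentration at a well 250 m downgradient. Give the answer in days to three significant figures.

394 days

For the 1D instantaneous-source solution, setting ∂C/∂t = 0 at fixed x gives v²t² + 2Dt − x² = 0, so t = (√(D² + v²x²) − D)/v².
√(D² + v²x²) = √(0.93² + 0.63² × 250²) = 157.5; v² = 0.3969.
t = (157.5 − 0.93)/0.3969 = 394 days (vs. the pure-advection estimate x/v = 397 d).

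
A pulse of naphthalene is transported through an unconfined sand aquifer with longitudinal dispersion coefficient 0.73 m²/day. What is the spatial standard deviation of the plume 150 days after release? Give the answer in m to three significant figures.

14.8 m

Dispersive spreading gives a Gaussian with σ² = 2Dt; advection only shifts the center.
σ = √(2 × 0.73 × 150) = 14.8 m.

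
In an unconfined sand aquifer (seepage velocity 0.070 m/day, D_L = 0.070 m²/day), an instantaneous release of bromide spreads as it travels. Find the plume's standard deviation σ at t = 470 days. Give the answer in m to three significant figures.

8.11 m

Dispersive spreading gives a Gaussian with σ² = 2Dt; advection only shifts the center.
σ = √(2 × 0.070 × 470) = 8.11 m.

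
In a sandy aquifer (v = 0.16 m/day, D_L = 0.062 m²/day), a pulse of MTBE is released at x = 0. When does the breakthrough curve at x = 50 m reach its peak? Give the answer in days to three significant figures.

For the 1D instantaneous-source solution, setting ∂C/∂t = 0 at fixed x gives v²t² + 2Dt − x² = 0, so t = (√(D² + v²x²) − D)/v².
√(D² + v²x²) = √(0.062² + 0.16² × 50²) = 8.000; v² = 0.0256.
t = (8.000 − 0.062)/0.0256 = 310 days (vs. the pure-advection estimate x/v = 312 d).

310 days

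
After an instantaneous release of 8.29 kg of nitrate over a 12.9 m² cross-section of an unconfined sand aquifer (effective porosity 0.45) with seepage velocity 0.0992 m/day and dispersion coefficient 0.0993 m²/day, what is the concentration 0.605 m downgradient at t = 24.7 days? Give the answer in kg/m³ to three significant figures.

For an instantaneous plane source, C(x,t) = M/(n_e·A·√(4πDt)) · exp(−(x−vt)²/(4Dt)), with n_e·A the pore (flow) area.
Plume center vt = 0.0992 × 24.7 = 2.45024 m, so the well at 0.605 m is 1.84524 m upgradient of the peak.
√(4πDt) = 5.552 m, giving peak height M/(n_e·A·√(4πDt)) = 8.29/(0.45 × 12.9 × 5.552) = 0.2572 kg/m³.
(x−vt)²/(4Dt) = (-1.84524)²/(4 × 0.0993 × 24.7) = 0.3471; exp(−0.3471) = 0.7067.
C = 0.2572 × 0.7067 = 0.182 kg/m³.

0.182 kg/m³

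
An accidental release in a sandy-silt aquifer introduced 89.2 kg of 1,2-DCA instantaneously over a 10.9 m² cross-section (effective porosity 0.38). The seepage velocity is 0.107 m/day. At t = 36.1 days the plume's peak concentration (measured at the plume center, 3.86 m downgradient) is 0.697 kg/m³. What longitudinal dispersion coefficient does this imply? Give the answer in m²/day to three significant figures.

2.10 m²/day

At the plume center C_max = M/(n_e·A·√(4πDt)), so D = M²/(4πt·(n_e·A·C_max)²).
n_e·A·C_max = 0.38 × 10.9 × 0.697 = 2.887 kg/m.
D = 89.2²/(4π × 36.1 × 2.887²) = 2.10 m²/day.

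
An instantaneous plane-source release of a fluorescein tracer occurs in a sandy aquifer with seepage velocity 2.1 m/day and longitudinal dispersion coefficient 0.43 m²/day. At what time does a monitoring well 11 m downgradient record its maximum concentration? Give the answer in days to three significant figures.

For the 1D instantaneous-source solution, setting ∂C/∂t = 0 at fixed x gives v²t² + 2Dt − x² = 0, so t = (√(D² + v²x²) − D)/v².
√(D² + v²x²) = √(0.43² + 2.1² × 11²) = 23.10; v² = 4.41.
t = (23.10 − 0.43)/4.41 = 5.14 days (vs. the pure-advection estimate x/v = 5.24 d).

5.14 days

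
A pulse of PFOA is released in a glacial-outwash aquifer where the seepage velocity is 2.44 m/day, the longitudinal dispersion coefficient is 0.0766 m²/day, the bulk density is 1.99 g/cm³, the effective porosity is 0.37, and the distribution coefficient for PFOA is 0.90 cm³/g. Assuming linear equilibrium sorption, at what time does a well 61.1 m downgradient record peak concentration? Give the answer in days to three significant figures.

Retardation factor R = 1 + ρ_b·K_d/n = 1 + 1.99 × 0.90/0.37 = 5.841.
Sorption retards both mechanisms: v_R = v/R = 0.4177 m/day, D_R = D/R = 0.01311 m²/day.
Peak time from v_R²t² + 2D_R t − x² = 0: t = (√(D_R² + v_R²x²) − D_R)/v_R².
√(D_R² + v_R²x²) = √(0.01311² + 0.4177² × 61.1²) = 25.52; v_R² = 0.1745.
t = (25.52 − 0.01311)/0.1745 = 146 days.

146 days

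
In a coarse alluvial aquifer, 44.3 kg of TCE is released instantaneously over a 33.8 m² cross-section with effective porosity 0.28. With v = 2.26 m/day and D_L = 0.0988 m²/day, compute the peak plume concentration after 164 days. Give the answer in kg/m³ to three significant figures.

0.328 kg/m³

The peak of an instantaneous 1D plume sits at x = vt; there the Gaussian factor is 1 and C_max = M/(n_e·A·√(4πDt)), where n_e·A is the pore area the mass is dissolved in.
√(4πDt) = √(4π × 0.0988 × 164) = 14.27 m, so C_max = 44.3/(0.28 × 33.8 × 14.27) = 0.328 kg/m³.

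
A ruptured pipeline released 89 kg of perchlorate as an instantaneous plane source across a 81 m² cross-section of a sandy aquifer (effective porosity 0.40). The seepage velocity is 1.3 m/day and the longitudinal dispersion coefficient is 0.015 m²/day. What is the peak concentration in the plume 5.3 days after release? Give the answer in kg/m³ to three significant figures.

2.75 kg/m³

The peak of an instantaneous 1D plume sits at x = vt; there the Gaussian factor is 1 and C_max = M/(n_e·A·√(4πDt)), where n_e·A is the pore area the mass is dissolved in.
√(4πDt) = √(4π × 0.015 × 5.3) = 0.9995 m, so C_max = 89/(0.40 × 81 × 0.9995) = 2.75 kg/m³.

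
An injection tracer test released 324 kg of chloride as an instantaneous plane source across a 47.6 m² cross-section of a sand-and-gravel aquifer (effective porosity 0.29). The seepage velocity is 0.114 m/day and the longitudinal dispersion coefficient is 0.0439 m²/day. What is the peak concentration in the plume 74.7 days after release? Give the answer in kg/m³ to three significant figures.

The peak of an instantaneous 1D plume sits at x = vt; there the Gaussian factor is 1 and C_max = M/(n_e·A·√(4πDt)), where n_e·A is the pore area the mass is dissolved in.
√(4πDt) = √(4π × 0.0439 × 74.7) = 6.419 m, so C_max = 324/(0.29 × 47.6 × 6.419) = 3.66 kg/m³.

3.66 kg/m³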